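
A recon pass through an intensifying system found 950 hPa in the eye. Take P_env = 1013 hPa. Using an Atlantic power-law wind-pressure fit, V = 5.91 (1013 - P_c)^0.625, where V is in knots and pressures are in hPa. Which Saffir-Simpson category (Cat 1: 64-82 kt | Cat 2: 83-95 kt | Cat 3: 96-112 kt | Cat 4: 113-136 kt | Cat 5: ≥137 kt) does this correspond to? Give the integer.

1

ΔP = 1013 − 950 = 63 hPa.
V ≈ 5.91 × 63^0.625 = 5.91 × 13.32 ≈ 79 kt.
79 kt falls in the Category 1 band.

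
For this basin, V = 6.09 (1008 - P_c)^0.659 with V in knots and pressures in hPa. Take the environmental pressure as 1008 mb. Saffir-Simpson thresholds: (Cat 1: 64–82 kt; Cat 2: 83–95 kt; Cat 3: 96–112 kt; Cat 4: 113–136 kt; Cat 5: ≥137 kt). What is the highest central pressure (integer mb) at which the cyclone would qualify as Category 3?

942 mb

Category 3 begins at V = 96 kt.
Required ΔP = (96/6.09)^(1/0.659) = 15.764^1.517 ≈ 65.67 mb.
P_c ≤ 1008 − 65.67 = 942.33, so the highest integer P_c is 942 mb.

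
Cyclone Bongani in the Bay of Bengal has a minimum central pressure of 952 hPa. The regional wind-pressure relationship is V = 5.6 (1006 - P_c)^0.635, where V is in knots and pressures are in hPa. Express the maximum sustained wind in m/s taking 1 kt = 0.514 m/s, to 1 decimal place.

36.2 m/s

ΔP = 1006 − 952 = 54 hPa.
V ≈ 5.6 × 54^0.635 = 5.6 × 12.591 ≈ 70.511 kt.
70.511 × 0.514 ≈ 36.24 m/s → 36.2 m/s.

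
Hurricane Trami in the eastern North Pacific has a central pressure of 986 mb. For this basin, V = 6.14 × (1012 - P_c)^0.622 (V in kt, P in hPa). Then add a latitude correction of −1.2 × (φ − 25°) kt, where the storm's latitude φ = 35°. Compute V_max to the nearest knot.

ΔP = 1012 − 986 = 26 mb.
26^0.622 ≈ 7.588.
V ≈ 6.14 × 7.588 ≈ 46.6 kt.
Latitude correction: −1.2 × (35 − 25) = -12 kt.
Corrected V ≈ 34.6 kt → 35 kt.

35 kt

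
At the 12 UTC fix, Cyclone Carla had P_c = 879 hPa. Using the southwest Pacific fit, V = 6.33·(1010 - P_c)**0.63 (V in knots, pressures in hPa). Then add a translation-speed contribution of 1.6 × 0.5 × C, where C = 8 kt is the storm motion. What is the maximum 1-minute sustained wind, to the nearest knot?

ΔP = 1010 − 879 = 131 hPa.
131^0.63 ≈ 21.572.
V ≈ 6.33 × 21.572 ≈ 136.5 kt.
Translation term: 1.6 × 0.5 × 8 = 6.4 kt.
Corrected V ≈ 142.9 kt → 143 kt.

143 kt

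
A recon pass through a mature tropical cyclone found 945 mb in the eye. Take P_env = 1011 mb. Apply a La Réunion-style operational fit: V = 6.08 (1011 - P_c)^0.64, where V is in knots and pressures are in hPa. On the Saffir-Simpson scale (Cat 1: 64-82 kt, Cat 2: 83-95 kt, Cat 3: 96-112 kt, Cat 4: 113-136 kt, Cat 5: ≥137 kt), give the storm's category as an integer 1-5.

2

ΔP = 1011 − 945 = 66 mb.
V ≈ 6.08 × 66^0.64 = 6.08 × 14.61 ≈ 89 kt.
89 kt falls in the Category 2 band.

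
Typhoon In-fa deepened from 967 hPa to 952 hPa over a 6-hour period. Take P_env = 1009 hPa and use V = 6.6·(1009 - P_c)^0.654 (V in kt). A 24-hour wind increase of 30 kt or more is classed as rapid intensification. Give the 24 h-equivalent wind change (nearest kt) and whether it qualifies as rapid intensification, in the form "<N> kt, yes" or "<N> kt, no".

V₁: ΔP = 42, V ≈ 6.6 × 42^0.654 ≈ 76.06 kt.
V₂: ΔP = 57, V ≈ 6.6 × 57^0.654 ≈ 92.87 kt.
ΔV over 6 h = 16.81 kt → 24 h equivalent = 16.81 × 24/6 ≈ 67.24 kt.
67 kt ≥ 30 kt ⇒ rapid intensification.

67 kt, yes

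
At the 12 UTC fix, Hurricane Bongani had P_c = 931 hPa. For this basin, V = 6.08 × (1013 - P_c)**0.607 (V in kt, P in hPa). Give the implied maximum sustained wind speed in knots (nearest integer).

88 kt

ΔP = 1013 − 931 = 82 hPa.
82^0.607 ≈ 14.511.
V ≈ 6.08 × 14.511 ≈ 88.2 kt.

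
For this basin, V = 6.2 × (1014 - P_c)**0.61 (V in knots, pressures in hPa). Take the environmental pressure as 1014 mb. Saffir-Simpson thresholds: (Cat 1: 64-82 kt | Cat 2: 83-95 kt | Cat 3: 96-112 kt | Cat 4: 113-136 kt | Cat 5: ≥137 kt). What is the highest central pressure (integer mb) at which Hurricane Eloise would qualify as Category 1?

968 mb

Category 1 begins at V = 64 kt.
Required ΔP = (64/6.2)^(1/0.61) = 10.323^1.639 ≈ 45.91 mb.
P_c ≤ 1014 − 45.91 = 968.09, so the highest integer P_c is 968 mb.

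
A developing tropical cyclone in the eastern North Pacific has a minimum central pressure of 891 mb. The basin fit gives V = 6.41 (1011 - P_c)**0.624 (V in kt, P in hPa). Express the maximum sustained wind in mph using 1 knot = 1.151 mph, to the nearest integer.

ΔP = 1011 − 891 = 120 mb.
V ≈ 6.41 × 120^0.624 = 6.41 × 19.834 ≈ 127.136 kt.
127.136 × 1.151 ≈ 146.33 mph → 146 mph.

146 mph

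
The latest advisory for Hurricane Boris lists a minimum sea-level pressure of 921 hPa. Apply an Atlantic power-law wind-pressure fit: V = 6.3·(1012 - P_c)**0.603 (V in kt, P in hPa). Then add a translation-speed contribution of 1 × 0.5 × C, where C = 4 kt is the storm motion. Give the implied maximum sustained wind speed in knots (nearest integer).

98 kt

ΔP = 1012 − 921 = 91 hPa.
91^0.603 ≈ 15.181.
V ≈ 6.3 × 15.181 ≈ 95.6 kt.
Translation term: 1 × 0.5 × 4 = 2 kt.
Corrected V ≈ 97.6 kt → 98 kt.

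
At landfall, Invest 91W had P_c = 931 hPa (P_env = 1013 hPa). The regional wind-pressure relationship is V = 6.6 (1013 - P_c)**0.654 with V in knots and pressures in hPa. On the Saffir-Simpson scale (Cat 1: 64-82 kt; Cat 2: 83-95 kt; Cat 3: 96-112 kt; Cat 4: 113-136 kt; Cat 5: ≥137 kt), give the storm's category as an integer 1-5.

ΔP = 1013 − 931 = 82 hPa.
V ≈ 6.6 × 82^0.654 = 6.6 × 17.85 ≈ 118 kt.
118 kt falls in the Category 4 band.

4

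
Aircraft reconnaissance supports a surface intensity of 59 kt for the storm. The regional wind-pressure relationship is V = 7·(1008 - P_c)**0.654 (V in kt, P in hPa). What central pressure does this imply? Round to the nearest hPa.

982 hPa

ΔP = (V / 7)^(1/0.654) = (59/7)^1.529.
59/7 = 8.429; 8.429^1.529 ≈ 26.03 hPa.
P_c = 1008 − 26.03 = 981.97 ≈ 982 hPa.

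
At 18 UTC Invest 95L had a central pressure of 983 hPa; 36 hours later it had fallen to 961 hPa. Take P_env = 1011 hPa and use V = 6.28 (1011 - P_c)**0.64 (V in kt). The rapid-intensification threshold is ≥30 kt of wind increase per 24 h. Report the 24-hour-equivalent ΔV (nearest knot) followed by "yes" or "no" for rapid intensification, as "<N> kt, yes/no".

V₁: ΔP = 28, V ≈ 6.28 × 28^0.64 ≈ 52.98 kt.
V₂: ΔP = 50, V ≈ 6.28 × 50^0.64 ≈ 76.79 kt.
ΔV over 36 h = 23.81 kt → 24 h equivalent = 23.81 × 24/36 ≈ 15.87 kt.
16 kt < 30 kt ⇒ not rapid intensification.

16 kt, no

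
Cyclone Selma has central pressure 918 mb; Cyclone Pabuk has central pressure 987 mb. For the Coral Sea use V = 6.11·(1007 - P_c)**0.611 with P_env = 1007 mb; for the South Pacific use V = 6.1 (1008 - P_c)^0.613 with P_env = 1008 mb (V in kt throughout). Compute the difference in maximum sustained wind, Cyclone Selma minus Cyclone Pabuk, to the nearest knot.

Cyclone Selma: ΔP = 89; V ≈ 6.11 × 89^0.611 ≈ 94.87 kt.
Cyclone Pabuk: ΔP = 21; V ≈ 6.1 × 21^0.613 ≈ 39.43 kt.
Difference ≈ 94.87 − 39.43 = 55.44 → 55 kt.

55 kt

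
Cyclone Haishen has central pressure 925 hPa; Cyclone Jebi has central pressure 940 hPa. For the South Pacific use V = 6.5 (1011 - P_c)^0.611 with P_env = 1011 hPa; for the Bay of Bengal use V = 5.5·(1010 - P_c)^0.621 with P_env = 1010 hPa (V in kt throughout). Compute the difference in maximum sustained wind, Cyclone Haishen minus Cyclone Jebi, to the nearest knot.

22 kt

Cyclone Haishen: ΔP = 86; V ≈ 6.5 × 86^0.611 ≈ 98.83 kt.
Cyclone Jebi: ΔP = 70; V ≈ 5.5 × 70^0.621 ≈ 76.94 kt.
Difference ≈ 98.83 − 76.94 = 21.89 → 22 kt.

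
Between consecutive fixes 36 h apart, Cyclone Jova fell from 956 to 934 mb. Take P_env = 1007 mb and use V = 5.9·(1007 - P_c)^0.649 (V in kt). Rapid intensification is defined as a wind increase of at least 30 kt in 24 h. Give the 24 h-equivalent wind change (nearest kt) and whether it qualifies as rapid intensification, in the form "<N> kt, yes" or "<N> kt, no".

V₁: ΔP = 51, V ≈ 5.9 × 51^0.649 ≈ 75.69 kt.
V₂: ΔP = 73, V ≈ 5.9 × 73^0.649 ≈ 95.53 kt.
ΔV over 36 h = 19.84 kt → 24 h equivalent = 19.84 × 24/36 ≈ 13.23 kt.
13 kt < 30 kt ⇒ not rapid intensification.

13 kt, no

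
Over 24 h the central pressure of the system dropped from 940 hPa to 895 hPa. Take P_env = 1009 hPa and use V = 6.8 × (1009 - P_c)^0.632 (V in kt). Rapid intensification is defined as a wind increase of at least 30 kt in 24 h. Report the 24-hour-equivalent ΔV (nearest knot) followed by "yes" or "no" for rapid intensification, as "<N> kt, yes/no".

37 kt, yes

V₁: ΔP = 69, V ≈ 6.8 × 69^0.632 ≈ 98.78 kt.
V₂: ΔP = 114, V ≈ 6.8 × 114^0.632 ≈ 135.67 kt.
ΔV over 24 h = 36.89 kt → 24 h equivalent = 36.89 × 24/24 ≈ 36.89 kt.
37 kt ≥ 30 kt ⇒ rapid intensification.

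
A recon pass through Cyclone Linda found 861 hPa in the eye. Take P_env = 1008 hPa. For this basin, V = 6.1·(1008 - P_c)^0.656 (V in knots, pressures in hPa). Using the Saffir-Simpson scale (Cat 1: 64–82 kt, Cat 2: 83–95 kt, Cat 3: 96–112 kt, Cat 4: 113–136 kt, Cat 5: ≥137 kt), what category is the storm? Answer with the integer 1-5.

ΔP = 1008 − 861 = 147 hPa.
V ≈ 6.1 × 147^0.656 = 6.1 × 26.41 ≈ 161 kt.
161 kt falls in the Category 5 band.

5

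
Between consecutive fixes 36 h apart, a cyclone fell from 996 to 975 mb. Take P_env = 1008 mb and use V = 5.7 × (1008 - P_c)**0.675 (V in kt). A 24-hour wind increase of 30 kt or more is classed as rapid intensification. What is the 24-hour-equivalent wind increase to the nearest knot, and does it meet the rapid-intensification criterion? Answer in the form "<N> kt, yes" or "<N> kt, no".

20 kt, no

V₁: ΔP = 12, V ≈ 5.7 × 12^0.675 ≈ 30.50 kt.
V₂: ΔP = 33, V ≈ 5.7 × 33^0.675 ≈ 60.38 kt.
ΔV over 36 h = 29.88 kt → 24 h equivalent = 29.88 × 24/36 ≈ 19.92 kt.
20 kt < 30 kt ⇒ not rapid intensification.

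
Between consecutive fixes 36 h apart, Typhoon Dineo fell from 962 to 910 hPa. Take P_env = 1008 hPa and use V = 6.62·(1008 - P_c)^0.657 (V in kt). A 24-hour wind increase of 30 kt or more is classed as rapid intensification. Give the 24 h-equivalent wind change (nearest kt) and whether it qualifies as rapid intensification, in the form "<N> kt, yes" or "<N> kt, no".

35 kt, yes

V₁: ΔP = 46, V ≈ 6.62 × 46^0.657 ≈ 81.90 kt.
V₂: ΔP = 98, V ≈ 6.62 × 98^0.657 ≈ 134.62 kt.
ΔV over 36 h = 52.72 kt → 24 h equivalent = 52.72 × 24/36 ≈ 35.15 kt.
35 kt ≥ 30 kt ⇒ rapid intensification.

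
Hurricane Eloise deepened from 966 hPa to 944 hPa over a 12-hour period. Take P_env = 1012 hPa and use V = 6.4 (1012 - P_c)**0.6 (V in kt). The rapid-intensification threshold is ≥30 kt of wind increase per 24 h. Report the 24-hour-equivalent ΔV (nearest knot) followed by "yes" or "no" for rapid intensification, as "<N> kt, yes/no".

34 kt, yes

V₁: ΔP = 46, V ≈ 6.4 × 46^0.6 ≈ 63.66 kt.
V₂: ΔP = 68, V ≈ 6.4 × 68^0.6 ≈ 80.48 kt.
ΔV over 12 h = 16.82 kt → 24 h equivalent = 16.82 × 24/12 ≈ 33.64 kt.
34 kt ≥ 30 kt ⇒ rapid intensification.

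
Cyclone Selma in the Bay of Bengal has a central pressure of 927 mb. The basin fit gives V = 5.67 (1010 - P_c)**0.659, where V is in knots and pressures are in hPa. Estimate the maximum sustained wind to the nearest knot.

104 kt

ΔP = 1010 − 927 = 83 mb.
83^0.659 ≈ 18.394.
V ≈ 5.67 × 18.394 ≈ 104.3 kt.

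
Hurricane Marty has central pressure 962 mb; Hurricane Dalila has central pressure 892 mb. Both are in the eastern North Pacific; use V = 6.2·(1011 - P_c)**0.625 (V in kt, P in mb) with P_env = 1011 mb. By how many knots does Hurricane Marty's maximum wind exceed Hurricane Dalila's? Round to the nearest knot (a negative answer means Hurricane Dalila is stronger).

-52 kt

Hurricane Marty: ΔP = 49; V ≈ 6.2 × 49^0.625 ≈ 70.59 kt.
Hurricane Dalila: ΔP = 119; V ≈ 6.2 × 119^0.625 ≈ 122.92 kt.
Difference ≈ 70.59 − 122.92 = -52.33 → -52 kt.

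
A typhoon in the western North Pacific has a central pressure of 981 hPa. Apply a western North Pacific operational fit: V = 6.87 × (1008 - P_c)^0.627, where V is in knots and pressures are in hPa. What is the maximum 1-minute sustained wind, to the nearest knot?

54 kt

ΔP = 1008 − 981 = 27 hPa.
27^0.627 ≈ 7.897.
V ≈ 6.87 × 7.897 ≈ 54.3 kt.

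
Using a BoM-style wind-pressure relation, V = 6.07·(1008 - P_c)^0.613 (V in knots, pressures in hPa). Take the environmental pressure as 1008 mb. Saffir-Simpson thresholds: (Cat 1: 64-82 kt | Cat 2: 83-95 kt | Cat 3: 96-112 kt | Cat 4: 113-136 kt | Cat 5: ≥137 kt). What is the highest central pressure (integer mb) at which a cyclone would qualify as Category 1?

961 mb

Category 1 begins at V = 64 kt.
Required ΔP = (64/6.07)^(1/0.613) = 10.544^1.631 ≈ 46.65 mb.
P_c ≤ 1008 − 46.65 = 961.35, so the highest integer P_c is 961 mb.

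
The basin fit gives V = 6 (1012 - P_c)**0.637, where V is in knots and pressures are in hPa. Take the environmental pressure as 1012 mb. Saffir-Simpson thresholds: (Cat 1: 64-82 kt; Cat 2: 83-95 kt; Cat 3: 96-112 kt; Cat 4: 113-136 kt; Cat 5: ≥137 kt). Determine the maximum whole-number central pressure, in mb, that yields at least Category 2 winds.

950 mb

Category 2 begins at V = 83 kt.
Required ΔP = (83/6)^(1/0.637) = 13.833^1.570 ≈ 61.82 mb.
P_c ≤ 1012 − 61.82 = 950.18, so the highest integer P_c is 950 mb.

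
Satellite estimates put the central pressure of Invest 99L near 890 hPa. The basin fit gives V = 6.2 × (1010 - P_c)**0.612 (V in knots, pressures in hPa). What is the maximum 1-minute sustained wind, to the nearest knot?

ΔP = 1010 − 890 = 120 hPa.
120^0.612 ≈ 18.727.
V ≈ 6.2 × 18.727 ≈ 116.1 kt.

116 kt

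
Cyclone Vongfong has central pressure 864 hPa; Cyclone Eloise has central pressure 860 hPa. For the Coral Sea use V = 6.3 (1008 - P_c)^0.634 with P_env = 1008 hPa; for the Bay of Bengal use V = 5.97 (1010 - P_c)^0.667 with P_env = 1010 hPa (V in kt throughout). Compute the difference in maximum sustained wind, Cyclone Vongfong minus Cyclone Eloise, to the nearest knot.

-22 kt

Cyclone Vongfong: ΔP = 144; V ≈ 6.3 × 144^0.634 ≈ 147.14 kt.
Cyclone Eloise: ΔP = 150; V ≈ 5.97 × 150^0.667 ≈ 168.82 kt.
Difference ≈ 147.14 − 168.82 = -21.68 → -22 kt.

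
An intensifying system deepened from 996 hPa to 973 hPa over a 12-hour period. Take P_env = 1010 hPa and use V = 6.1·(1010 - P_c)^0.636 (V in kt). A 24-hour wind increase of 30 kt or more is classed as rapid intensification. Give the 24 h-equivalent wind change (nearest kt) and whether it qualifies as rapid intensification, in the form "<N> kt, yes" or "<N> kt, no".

56 kt, yes

V₁: ΔP = 14, V ≈ 6.1 × 14^0.636 ≈ 32.68 kt.
V₂: ΔP = 37, V ≈ 6.1 × 37^0.636 ≈ 60.63 kt.
ΔV over 12 h = 27.95 kt → 24 h equivalent = 27.95 × 24/12 ≈ 55.90 kt.
56 kt ≥ 30 kt ⇒ rapid intensification.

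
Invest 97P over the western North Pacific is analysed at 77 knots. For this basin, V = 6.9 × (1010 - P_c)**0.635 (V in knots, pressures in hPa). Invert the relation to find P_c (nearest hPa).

ΔP = (V / 6.9)^(1/0.635) = (77/6.9)^1.575.
77/6.9 = 11.159; 11.159^1.575 ≈ 44.65 hPa.
P_c = 1010 − 44.65 = 965.35 ≈ 965 hPa.

965 hPa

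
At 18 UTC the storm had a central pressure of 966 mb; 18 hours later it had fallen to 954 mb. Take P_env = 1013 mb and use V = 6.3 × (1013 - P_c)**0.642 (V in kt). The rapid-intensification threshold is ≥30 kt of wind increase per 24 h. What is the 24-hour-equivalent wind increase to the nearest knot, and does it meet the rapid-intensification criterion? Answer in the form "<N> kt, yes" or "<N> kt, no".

16 kt, no

V₁: ΔP = 47, V ≈ 6.3 × 47^0.642 ≈ 74.62 kt.
V₂: ΔP = 59, V ≈ 6.3 × 59^0.642 ≈ 86.34 kt.
ΔV over 18 h = 11.72 kt → 24 h equivalent = 11.72 × 24/18 ≈ 15.63 kt.
16 kt < 30 kt ⇒ not rapid intensification.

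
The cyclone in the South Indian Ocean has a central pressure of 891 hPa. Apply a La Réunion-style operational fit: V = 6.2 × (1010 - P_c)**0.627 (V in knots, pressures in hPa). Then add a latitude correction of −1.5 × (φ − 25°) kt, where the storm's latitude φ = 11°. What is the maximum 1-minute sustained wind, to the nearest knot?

ΔP = 1010 − 891 = 119 hPa.
119^0.627 ≈ 20.016.
V ≈ 6.2 × 20.016 ≈ 124.1 kt.
Latitude correction: −1.5 × (11 − 25) = 21 kt.
Corrected V ≈ 145.1 kt → 145 kt.

145 kt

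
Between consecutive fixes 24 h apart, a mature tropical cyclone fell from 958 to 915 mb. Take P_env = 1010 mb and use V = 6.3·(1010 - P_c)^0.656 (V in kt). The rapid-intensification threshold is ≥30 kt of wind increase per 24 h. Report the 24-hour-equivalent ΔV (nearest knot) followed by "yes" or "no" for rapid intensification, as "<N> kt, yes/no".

V₁: ΔP = 52, V ≈ 6.3 × 52^0.656 ≈ 84.15 kt.
V₂: ΔP = 95, V ≈ 6.3 × 95^0.656 ≈ 124.95 kt.
ΔV over 24 h = 40.80 kt → 24 h equivalent = 40.80 × 24/24 ≈ 40.80 kt.
41 kt ≥ 30 kt ⇒ rapid intensification.

41 kt, yes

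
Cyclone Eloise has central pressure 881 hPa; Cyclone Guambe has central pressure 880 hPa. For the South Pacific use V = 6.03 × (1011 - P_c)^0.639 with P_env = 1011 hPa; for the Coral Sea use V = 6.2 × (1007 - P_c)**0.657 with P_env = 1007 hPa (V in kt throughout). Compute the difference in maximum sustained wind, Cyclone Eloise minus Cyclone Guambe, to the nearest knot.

Cyclone Eloise: ΔP = 130; V ≈ 6.03 × 130^0.639 ≈ 135.25 kt.
Cyclone Guambe: ΔP = 127; V ≈ 6.2 × 127^0.657 ≈ 149.48 kt.
Difference ≈ 135.25 − 149.48 = -14.23 → -14 kt.

-14 kt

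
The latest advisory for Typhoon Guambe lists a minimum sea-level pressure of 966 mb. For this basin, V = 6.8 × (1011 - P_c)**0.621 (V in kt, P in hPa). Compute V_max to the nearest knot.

72 kt

ΔP = 1011 − 966 = 45 mb.
45^0.621 ≈ 10.633.
V ≈ 6.8 × 10.633 ≈ 72.3 kt.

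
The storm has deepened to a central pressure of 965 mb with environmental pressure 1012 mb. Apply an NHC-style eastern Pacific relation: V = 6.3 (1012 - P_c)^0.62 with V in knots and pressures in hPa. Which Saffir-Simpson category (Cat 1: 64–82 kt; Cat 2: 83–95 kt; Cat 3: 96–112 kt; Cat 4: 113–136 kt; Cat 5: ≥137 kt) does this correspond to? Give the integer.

ΔP = 1012 − 965 = 47 mb.
V ≈ 6.3 × 47^0.62 = 6.3 × 10.88 ≈ 69 kt.
69 kt falls in the Category 1 band.

1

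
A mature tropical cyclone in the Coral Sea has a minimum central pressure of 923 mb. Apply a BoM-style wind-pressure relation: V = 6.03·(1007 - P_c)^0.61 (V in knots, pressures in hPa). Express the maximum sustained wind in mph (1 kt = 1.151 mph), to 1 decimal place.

103.6 mph

ΔP = 1007 − 923 = 84 mb.
V ≈ 6.03 × 84^0.61 = 6.03 × 14.921 ≈ 89.976 kt.
89.976 × 1.151 ≈ 103.56 mph → 103.6 mph.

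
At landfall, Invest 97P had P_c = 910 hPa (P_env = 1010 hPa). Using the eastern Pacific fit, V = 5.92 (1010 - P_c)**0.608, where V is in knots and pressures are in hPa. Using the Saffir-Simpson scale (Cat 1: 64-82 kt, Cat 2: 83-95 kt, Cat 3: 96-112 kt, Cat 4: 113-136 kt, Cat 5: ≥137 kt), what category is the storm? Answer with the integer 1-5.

ΔP = 1010 − 910 = 100 hPa.
V ≈ 5.92 × 100^0.608 = 5.92 × 16.44 ≈ 97 kt.
97 kt falls in the Category 3 band.

3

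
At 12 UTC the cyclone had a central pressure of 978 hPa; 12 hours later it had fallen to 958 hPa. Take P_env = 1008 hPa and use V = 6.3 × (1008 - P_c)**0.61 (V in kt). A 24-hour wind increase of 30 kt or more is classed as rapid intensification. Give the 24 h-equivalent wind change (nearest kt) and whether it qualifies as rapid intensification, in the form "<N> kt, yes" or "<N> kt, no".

37 kt, yes

V₁: ΔP = 30, V ≈ 6.3 × 30^0.61 ≈ 50.16 kt.
V₂: ΔP = 50, V ≈ 6.3 × 50^0.61 ≈ 68.50 kt.
ΔV over 12 h = 18.34 kt → 24 h equivalent = 18.34 × 24/12 ≈ 36.68 kt.
37 kt ≥ 30 kt ⇒ rapid intensification.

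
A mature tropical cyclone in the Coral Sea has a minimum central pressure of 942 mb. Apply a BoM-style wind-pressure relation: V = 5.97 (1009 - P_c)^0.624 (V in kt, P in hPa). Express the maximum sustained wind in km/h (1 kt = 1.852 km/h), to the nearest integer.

ΔP = 1009 − 942 = 67 mb.
V ≈ 5.97 × 67^0.624 = 5.97 × 13.787 ≈ 82.309 kt.
82.309 × 1.852 ≈ 152.44 km/h → 152 km/h.

152 km/h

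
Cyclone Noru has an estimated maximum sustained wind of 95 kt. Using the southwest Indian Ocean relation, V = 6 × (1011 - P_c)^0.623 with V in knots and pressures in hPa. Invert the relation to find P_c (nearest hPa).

927 hPa

ΔP = (V / 6)^(1/0.623) = (95/6)^1.605.
95/6 = 15.833; 15.833^1.605 ≈ 84.23 hPa.
P_c = 1011 − 84.23 = 926.77 ≈ 927 hPa.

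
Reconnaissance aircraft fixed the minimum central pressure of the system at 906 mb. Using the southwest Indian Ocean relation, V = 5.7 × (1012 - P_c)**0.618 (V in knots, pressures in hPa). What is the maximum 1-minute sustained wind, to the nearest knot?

ΔP = 1012 − 906 = 106 mb.
106^0.618 ≈ 17.850.
V ≈ 5.7 × 17.850 ≈ 101.7 kt.

102 kt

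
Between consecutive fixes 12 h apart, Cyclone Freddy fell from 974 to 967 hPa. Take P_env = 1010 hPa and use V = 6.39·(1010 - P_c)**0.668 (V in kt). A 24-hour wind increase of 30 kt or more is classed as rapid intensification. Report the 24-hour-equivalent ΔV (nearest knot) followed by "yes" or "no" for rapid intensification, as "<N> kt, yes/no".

V₁: ΔP = 36, V ≈ 6.39 × 36^0.668 ≈ 70.00 kt.
V₂: ΔP = 43, V ≈ 6.39 × 43^0.668 ≈ 78.82 kt.
ΔV over 12 h = 8.82 kt → 24 h equivalent = 8.82 × 24/12 ≈ 17.64 kt.
18 kt < 30 kt ⇒ not rapid intensification.

18 kt, no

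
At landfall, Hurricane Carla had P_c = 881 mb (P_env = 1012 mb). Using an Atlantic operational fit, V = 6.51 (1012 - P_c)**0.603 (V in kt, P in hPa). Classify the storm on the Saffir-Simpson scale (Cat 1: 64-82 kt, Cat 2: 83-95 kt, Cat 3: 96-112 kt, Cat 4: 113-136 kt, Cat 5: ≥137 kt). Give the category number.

ΔP = 1012 − 881 = 131 mb.
V ≈ 6.51 × 131^0.603 = 6.51 × 18.91 ≈ 123 kt.
123 kt falls in the Category 4 band.

4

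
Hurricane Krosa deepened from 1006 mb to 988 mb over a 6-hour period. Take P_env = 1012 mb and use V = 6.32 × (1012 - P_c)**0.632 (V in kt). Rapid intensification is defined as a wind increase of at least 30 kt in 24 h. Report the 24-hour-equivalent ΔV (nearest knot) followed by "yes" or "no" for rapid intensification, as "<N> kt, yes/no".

110 kt, yes

V₁: ΔP = 6, V ≈ 6.32 × 6^0.632 ≈ 19.61 kt.
V₂: ΔP = 24, V ≈ 6.32 × 24^0.632 ≈ 47.10 kt.
ΔV over 6 h = 27.49 kt → 24 h equivalent = 27.49 × 24/6 ≈ 109.96 kt.
110 kt ≥ 30 kt ⇒ rapid intensification.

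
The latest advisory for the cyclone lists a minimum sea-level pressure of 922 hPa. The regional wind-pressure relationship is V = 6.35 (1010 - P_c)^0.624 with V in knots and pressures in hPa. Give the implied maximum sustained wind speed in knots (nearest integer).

104 kt

ΔP = 1010 − 922 = 88 hPa.
88^0.624 ≈ 16.344.
V ≈ 6.35 × 16.344 ≈ 103.8 kt.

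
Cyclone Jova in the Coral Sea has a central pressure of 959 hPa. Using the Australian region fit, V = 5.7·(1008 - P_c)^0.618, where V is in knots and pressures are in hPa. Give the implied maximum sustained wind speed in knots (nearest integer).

ΔP = 1008 − 959 = 49 hPa.
49^0.618 ≈ 11.080.
V ≈ 5.7 × 11.080 ≈ 63.2 kt.

63 kt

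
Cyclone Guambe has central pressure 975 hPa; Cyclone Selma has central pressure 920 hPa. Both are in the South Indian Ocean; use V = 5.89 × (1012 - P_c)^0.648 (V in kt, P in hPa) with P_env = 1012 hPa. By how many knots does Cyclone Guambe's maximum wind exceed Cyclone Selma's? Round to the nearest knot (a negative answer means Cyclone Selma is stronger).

-49 kt

Cyclone Guambe: ΔP = 37; V ≈ 5.89 × 37^0.648 ≈ 61.14 kt.
Cyclone Selma: ΔP = 92; V ≈ 5.89 × 92^0.648 ≈ 110.32 kt.
Difference ≈ 61.14 − 110.32 = -49.18 → -49 kt.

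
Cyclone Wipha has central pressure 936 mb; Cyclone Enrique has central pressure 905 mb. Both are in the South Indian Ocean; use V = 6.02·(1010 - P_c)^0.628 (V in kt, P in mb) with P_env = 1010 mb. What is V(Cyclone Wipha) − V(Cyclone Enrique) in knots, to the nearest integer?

-22 kt

Cyclone Wipha: ΔP = 74; V ≈ 6.02 × 74^0.628 ≈ 89.84 kt.
Cyclone Enrique: ΔP = 105; V ≈ 6.02 × 105^0.628 ≈ 111.92 kt.
Difference ≈ 89.84 − 111.92 = -22.08 → -22 kt.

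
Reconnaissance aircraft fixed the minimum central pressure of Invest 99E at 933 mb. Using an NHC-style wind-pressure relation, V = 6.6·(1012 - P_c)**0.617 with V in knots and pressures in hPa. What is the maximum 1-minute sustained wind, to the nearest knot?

98 kt

ΔP = 1012 − 933 = 79 mb.
79^0.617 ≈ 14.820.
V ≈ 6.6 × 14.820 ≈ 97.8 kt.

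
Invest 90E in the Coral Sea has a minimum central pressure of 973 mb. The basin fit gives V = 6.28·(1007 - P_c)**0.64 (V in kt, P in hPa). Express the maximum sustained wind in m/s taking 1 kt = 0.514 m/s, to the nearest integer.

ΔP = 1007 − 973 = 34 mb.
V ≈ 6.28 × 34^0.64 = 6.28 × 9.553 ≈ 59.994 kt.
59.994 × 0.514 ≈ 30.84 m/s → 31 m/s.

31 m/s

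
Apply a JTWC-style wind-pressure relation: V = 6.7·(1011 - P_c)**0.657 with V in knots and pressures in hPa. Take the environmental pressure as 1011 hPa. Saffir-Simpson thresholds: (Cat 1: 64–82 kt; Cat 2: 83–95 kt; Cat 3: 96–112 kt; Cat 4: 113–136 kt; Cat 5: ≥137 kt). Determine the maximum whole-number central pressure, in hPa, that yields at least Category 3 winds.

953 hPa

Category 3 begins at V = 96 kt.
Required ΔP = (96/6.7)^(1/0.657) = 14.328^1.522 ≈ 57.52 hPa.
P_c ≤ 1011 − 57.52 = 953.48, so the highest integer P_c is 953 hPa.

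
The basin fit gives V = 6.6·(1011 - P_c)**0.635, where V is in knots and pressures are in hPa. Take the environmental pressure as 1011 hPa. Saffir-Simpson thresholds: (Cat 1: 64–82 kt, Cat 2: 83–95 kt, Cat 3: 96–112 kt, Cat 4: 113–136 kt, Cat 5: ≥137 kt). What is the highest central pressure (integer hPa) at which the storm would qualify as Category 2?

Category 2 begins at V = 83 kt.
Required ΔP = (83/6.6)^(1/0.635) = 12.576^1.575 ≈ 53.90 hPa.
P_c ≤ 1011 − 53.90 = 957.10, so the highest integer P_c is 957 hPa.

957 hPa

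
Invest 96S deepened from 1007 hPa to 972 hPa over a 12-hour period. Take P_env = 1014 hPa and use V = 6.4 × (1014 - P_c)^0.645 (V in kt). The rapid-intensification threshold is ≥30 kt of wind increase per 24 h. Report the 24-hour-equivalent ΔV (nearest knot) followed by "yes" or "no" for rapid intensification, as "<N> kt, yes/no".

98 kt, yes

V₁: ΔP = 7, V ≈ 6.4 × 7^0.645 ≈ 22.45 kt.
V₂: ΔP = 42, V ≈ 6.4 × 42^0.645 ≈ 71.31 kt.
ΔV over 12 h = 48.86 kt → 24 h equivalent = 48.86 × 24/12 ≈ 97.72 kt.
98 kt ≥ 30 kt ⇒ rapid intensification.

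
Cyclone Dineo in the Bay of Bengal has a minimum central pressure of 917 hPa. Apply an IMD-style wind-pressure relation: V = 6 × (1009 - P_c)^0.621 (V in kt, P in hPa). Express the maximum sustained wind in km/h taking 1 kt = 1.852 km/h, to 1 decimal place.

184.2 km/h

ΔP = 1009 − 917 = 92 hPa.
V ≈ 6 × 92^0.621 = 6 × 16.577 ≈ 99.463 kt.
99.463 × 1.852 ≈ 184.21 km/h → 184.2 km/h.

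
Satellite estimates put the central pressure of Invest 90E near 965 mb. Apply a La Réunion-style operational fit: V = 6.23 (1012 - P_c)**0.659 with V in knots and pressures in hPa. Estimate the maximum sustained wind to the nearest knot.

ΔP = 1012 − 965 = 47 mb.
47^0.659 ≈ 12.645.
V ≈ 6.23 × 12.645 ≈ 78.8 kt.

79 kt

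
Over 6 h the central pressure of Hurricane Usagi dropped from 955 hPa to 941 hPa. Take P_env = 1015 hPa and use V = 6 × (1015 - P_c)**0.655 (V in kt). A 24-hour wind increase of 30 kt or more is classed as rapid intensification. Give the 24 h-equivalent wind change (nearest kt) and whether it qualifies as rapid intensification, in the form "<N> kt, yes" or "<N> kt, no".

52 kt, yes

V₁: ΔP = 60, V ≈ 6 × 60^0.655 ≈ 87.67 kt.
V₂: ΔP = 74, V ≈ 6 × 74^0.655 ≈ 100.58 kt.
ΔV over 6 h = 12.91 kt → 24 h equivalent = 12.91 × 24/6 ≈ 51.64 kt.
52 kt ≥ 30 kt ⇒ rapid intensification.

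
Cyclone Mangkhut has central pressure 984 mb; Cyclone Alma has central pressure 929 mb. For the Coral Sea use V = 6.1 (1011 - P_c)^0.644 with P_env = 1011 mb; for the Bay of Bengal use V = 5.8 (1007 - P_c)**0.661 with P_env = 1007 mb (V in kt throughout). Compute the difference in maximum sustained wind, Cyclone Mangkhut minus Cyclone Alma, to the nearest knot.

Cyclone Mangkhut: ΔP = 27; V ≈ 6.1 × 27^0.644 ≈ 50.95 kt.
Cyclone Alma: ΔP = 78; V ≈ 5.8 × 78^0.661 ≈ 103.30 kt.
Difference ≈ 50.95 − 103.30 = -52.35 → -52 kt.

-52 kt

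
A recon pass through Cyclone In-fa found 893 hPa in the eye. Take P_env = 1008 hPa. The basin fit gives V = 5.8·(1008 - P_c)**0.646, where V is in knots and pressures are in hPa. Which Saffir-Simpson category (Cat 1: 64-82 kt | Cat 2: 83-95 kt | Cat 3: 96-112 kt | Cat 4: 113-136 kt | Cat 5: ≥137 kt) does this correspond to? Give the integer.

4

ΔP = 1008 − 893 = 115 hPa.
V ≈ 5.8 × 115^0.646 = 5.8 × 21.44 ≈ 124 kt.
124 kt falls in the Category 4 band.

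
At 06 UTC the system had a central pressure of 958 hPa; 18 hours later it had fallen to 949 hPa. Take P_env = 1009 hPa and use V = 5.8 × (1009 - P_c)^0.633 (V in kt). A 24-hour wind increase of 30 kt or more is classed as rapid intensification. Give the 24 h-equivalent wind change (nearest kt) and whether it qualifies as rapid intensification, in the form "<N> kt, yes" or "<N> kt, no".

V₁: ΔP = 51, V ≈ 5.8 × 51^0.633 ≈ 69.87 kt.
V₂: ΔP = 60, V ≈ 5.8 × 60^0.633 ≈ 77.45 kt.
ΔV over 18 h = 7.58 kt → 24 h equivalent = 7.58 × 24/18 ≈ 10.11 kt.
10 kt < 30 kt ⇒ not rapid intensification.

10 kt, no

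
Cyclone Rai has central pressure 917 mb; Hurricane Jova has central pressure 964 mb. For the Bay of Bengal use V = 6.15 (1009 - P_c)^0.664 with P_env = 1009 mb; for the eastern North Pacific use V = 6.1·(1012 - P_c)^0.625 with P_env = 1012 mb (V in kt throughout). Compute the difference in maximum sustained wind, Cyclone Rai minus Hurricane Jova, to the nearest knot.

55 kt

Cyclone Rai: ΔP = 92; V ≈ 6.15 × 92^0.664 ≈ 123.83 kt.
Hurricane Jova: ΔP = 48; V ≈ 6.1 × 48^0.625 ≈ 68.57 kt.
Difference ≈ 123.83 − 68.57 = 55.26 → 55 kt.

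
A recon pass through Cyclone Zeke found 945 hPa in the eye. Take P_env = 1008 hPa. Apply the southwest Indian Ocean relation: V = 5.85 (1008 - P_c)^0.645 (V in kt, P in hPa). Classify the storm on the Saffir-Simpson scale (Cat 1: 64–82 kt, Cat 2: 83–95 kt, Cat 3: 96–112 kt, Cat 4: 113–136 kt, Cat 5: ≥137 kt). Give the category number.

ΔP = 1008 − 945 = 63 hPa.
V ≈ 5.85 × 63^0.645 = 5.85 × 14.47 ≈ 85 kt.
85 kt falls in the Category 2 band.

2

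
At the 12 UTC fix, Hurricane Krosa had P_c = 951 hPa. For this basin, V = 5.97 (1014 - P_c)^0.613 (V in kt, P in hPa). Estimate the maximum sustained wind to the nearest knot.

ΔP = 1014 − 951 = 63 hPa.
63^0.613 ≈ 12.676.
V ≈ 5.97 × 12.676 ≈ 75.7 kt.

76 kt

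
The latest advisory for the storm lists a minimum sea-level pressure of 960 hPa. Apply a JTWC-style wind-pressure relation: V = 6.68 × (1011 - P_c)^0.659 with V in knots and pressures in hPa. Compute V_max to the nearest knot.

ΔP = 1011 − 960 = 51 hPa.
51^0.659 ≈ 13.344.
V ≈ 6.68 × 13.344 ≈ 89.1 kt.

89 kt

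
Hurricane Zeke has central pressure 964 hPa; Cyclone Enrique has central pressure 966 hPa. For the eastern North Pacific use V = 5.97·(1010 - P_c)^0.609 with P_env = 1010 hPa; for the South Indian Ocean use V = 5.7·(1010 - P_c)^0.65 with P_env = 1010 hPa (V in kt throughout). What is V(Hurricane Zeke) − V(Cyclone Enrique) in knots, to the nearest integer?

-5 kt

Hurricane Zeke: ΔP = 46; V ≈ 5.97 × 46^0.609 ≈ 61.46 kt.
Cyclone Enrique: ΔP = 44; V ≈ 5.7 × 44^0.65 ≈ 66.70 kt.
Difference ≈ 61.46 − 66.70 = -5.24 → -5 kt.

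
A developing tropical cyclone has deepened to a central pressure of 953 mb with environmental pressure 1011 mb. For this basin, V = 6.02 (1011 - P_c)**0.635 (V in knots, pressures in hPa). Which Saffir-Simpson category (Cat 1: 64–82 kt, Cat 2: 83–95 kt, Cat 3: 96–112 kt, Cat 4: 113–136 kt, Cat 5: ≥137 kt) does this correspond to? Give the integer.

1

ΔP = 1011 − 953 = 58 mb.
V ≈ 6.02 × 58^0.635 = 6.02 × 13.18 ≈ 79 kt.
79 kt falls in the Category 1 band.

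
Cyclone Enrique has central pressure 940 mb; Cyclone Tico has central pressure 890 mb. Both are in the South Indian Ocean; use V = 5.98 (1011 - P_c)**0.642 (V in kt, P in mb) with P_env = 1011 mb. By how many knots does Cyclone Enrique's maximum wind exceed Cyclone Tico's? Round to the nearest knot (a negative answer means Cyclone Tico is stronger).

-38 kt

Cyclone Enrique: ΔP = 71; V ≈ 5.98 × 71^0.642 ≈ 92.30 kt.
Cyclone Tico: ΔP = 121; V ≈ 5.98 × 121^0.642 ≈ 129.97 kt.
Difference ≈ 92.30 − 129.97 = -37.67 → -38 kt.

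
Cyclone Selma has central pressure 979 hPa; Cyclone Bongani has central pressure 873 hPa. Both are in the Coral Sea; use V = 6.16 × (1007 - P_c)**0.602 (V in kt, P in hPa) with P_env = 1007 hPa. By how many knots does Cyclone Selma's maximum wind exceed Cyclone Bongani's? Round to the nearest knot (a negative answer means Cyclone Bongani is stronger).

Cyclone Selma: ΔP = 28; V ≈ 6.16 × 28^0.602 ≈ 45.79 kt.
Cyclone Bongani: ΔP = 134; V ≈ 6.16 × 134^0.602 ≈ 117.52 kt.
Difference ≈ 45.79 − 117.52 = -71.73 → -72 kt.

-72 kt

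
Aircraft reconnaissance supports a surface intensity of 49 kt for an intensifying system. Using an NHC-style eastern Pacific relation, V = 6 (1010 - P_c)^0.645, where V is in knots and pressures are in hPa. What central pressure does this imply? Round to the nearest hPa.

ΔP = (V / 6)^(1/0.645) = (49/6)^1.550.
49/6 = 8.167; 8.167^1.550 ≈ 25.94 hPa.
P_c = 1010 − 25.94 = 984.06 ≈ 984 hPa.

984 hPa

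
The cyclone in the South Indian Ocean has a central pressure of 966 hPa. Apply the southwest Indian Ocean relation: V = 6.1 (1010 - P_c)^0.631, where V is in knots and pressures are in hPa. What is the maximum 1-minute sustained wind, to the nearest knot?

66 kt

ΔP = 1010 − 966 = 44 hPa.
44^0.631 ≈ 10.890.
V ≈ 6.1 × 10.890 ≈ 66.4 kt.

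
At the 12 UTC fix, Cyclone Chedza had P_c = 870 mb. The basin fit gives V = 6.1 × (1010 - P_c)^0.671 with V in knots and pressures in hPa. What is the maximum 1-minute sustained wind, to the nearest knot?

ΔP = 1010 − 870 = 140 mb.
140^0.671 ≈ 27.546.
V ≈ 6.1 × 27.546 ≈ 168.0 kt.

168 kt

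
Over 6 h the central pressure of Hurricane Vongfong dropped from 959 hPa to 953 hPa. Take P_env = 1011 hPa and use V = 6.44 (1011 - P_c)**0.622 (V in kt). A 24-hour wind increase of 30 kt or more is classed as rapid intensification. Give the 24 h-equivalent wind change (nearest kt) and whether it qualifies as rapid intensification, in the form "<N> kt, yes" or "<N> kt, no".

V₁: ΔP = 52, V ≈ 6.44 × 52^0.622 ≈ 75.20 kt.
V₂: ΔP = 58, V ≈ 6.44 × 58^0.622 ≈ 80.49 kt.
ΔV over 6 h = 5.29 kt → 24 h equivalent = 5.29 × 24/6 ≈ 21.16 kt.
21 kt < 30 kt ⇒ not rapid intensification.

21 kt, no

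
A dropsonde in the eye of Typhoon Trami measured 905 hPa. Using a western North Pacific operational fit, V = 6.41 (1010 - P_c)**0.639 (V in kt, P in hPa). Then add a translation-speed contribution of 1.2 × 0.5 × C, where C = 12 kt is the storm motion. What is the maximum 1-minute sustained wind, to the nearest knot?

ΔP = 1010 − 905 = 105 hPa.
105^0.639 ≈ 19.568.
V ≈ 6.41 × 19.568 ≈ 125.4 kt.
Translation term: 1.2 × 0.5 × 12 = 7.2 kt.
Corrected V ≈ 132.6 kt → 133 kt.

133 kt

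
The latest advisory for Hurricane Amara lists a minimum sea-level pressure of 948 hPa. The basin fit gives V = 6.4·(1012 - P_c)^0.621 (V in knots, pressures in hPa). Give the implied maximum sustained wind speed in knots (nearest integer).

85 kt

ΔP = 1012 − 948 = 64 hPa.
64^0.621 ≈ 13.232.
V ≈ 6.4 × 13.232 ≈ 84.7 kt.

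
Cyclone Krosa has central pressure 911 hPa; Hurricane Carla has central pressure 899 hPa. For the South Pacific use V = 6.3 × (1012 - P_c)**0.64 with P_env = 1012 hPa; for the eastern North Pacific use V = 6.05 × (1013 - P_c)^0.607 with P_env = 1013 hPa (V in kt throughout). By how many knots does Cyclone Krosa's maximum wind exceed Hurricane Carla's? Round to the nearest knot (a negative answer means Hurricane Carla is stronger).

Cyclone Krosa: ΔP = 101; V ≈ 6.3 × 101^0.64 ≈ 120.81 kt.
Hurricane Carla: ΔP = 114; V ≈ 6.05 × 114^0.607 ≈ 107.23 kt.
Difference ≈ 120.81 − 107.23 = 13.58 → 14 kt.

14 kt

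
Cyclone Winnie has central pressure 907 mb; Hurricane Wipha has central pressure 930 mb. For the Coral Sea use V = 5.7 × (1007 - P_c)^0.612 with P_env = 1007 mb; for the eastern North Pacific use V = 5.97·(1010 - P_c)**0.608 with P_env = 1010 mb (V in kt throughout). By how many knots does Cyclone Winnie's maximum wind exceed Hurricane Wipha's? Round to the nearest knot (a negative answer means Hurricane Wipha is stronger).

Cyclone Winnie: ΔP = 100; V ≈ 5.7 × 100^0.612 ≈ 95.47 kt.
Hurricane Wipha: ΔP = 80; V ≈ 5.97 × 80^0.608 ≈ 85.71 kt.
Difference ≈ 95.47 − 85.71 = 9.76 → 10 kt.

10 kt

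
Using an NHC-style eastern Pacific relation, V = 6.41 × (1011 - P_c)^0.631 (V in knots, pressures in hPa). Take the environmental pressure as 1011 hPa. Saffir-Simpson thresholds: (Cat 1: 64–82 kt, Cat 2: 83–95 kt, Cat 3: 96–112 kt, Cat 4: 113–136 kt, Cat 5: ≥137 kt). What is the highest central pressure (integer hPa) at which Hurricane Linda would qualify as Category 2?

Category 2 begins at V = 83 kt.
Required ΔP = (83/6.41)^(1/0.631) = 12.949^1.585 ≈ 57.89 hPa.
P_c ≤ 1011 − 57.89 = 953.11, so the highest integer P_c is 953 hPa.

953 hPa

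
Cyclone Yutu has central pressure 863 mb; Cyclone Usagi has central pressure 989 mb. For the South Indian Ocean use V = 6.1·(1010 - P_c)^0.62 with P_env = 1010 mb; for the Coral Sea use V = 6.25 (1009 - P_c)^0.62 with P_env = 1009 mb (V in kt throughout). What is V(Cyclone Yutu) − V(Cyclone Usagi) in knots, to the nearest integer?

Cyclone Yutu: ΔP = 147; V ≈ 6.1 × 147^0.62 ≈ 134.61 kt.
Cyclone Usagi: ΔP = 20; V ≈ 6.25 × 20^0.62 ≈ 40.04 kt.
Difference ≈ 134.61 − 40.04 = 94.57 → 95 kt.

95 kt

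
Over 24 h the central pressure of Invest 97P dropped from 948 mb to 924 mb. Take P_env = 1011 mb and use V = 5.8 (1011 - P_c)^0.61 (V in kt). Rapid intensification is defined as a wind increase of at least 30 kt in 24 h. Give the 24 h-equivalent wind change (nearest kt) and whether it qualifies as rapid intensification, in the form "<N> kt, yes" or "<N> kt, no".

V₁: ΔP = 63, V ≈ 5.8 × 63^0.61 ≈ 72.61 kt.
V₂: ΔP = 87, V ≈ 5.8 × 87^0.61 ≈ 88.42 kt.
ΔV over 24 h = 15.81 kt → 24 h equivalent = 15.81 × 24/24 ≈ 15.81 kt.
16 kt < 30 kt ⇒ not rapid intensification.

16 kt, no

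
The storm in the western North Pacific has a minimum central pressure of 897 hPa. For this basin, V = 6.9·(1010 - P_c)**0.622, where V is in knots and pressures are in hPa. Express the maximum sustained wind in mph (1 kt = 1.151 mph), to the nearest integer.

150 mph

ΔP = 1010 − 897 = 113 hPa.
V ≈ 6.9 × 113^0.622 = 6.9 × 18.924 ≈ 130.576 kt.
130.576 × 1.151 ≈ 150.29 mph → 150 mph.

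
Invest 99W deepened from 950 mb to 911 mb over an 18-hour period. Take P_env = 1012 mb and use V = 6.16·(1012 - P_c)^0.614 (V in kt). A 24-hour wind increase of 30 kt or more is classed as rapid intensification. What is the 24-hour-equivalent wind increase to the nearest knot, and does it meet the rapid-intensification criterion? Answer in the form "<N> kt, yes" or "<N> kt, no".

V₁: ΔP = 62, V ≈ 6.16 × 62^0.614 ≈ 77.64 kt.
V₂: ΔP = 101, V ≈ 6.16 × 101^0.614 ≈ 104.77 kt.
ΔV over 18 h = 27.13 kt → 24 h equivalent = 27.13 × 24/18 ≈ 36.17 kt.
36 kt ≥ 30 kt ⇒ rapid intensification.

36 kt, yes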